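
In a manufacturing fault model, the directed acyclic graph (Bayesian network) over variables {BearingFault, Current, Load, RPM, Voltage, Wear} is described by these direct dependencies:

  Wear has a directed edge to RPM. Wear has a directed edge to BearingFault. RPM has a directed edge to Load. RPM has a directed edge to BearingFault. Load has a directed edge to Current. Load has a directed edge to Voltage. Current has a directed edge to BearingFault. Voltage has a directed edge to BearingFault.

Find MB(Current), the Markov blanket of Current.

{BearingFault, Load, RPM, Voltage, Wear}

Current has parent Load.
Children of Current: BearingFault.
Parents of each child, excluding Current:
  BearingFault's other parents are RPM, Voltage, Wear.
MB(Current) = {BearingFault, Load, RPM, Voltage, Wear}.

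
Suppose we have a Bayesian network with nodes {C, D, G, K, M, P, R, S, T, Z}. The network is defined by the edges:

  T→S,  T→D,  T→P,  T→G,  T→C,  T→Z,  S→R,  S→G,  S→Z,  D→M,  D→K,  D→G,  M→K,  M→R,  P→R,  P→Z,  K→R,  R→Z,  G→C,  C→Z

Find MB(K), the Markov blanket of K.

By definition, MB(K) is built from K's parents, K's children, and the co-parents of K.
Ch(K) = {R}.
Pa(K) = {D, M}.
Other parents of K's children:
  R's other parents are M, P, S.
MB(K) = {D, M, P, R, S}.

{D, M, P, R, S}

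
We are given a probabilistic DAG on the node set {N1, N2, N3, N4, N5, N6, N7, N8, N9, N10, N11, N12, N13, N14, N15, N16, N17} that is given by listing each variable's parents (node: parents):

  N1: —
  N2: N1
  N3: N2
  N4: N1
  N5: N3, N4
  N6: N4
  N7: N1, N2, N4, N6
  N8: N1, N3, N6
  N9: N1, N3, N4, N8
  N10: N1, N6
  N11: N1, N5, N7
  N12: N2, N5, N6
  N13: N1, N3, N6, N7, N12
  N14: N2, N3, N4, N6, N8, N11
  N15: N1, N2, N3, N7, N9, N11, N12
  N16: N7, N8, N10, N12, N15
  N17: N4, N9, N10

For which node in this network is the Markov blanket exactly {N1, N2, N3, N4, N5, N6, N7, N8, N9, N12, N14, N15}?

The target node must have every member of {N1, N2, N3, N4, N5, N6, N7, N8, N9, N12, N14, N15} as a parent, child, or co-parent, and no others.
Parents of N11: N1, N5, N7; children: N14, N15; co-parents: N1, N2, N3, N4, N6, N7, N8, N9, N12.
These exactly cover the given set, so the node is N11.

N11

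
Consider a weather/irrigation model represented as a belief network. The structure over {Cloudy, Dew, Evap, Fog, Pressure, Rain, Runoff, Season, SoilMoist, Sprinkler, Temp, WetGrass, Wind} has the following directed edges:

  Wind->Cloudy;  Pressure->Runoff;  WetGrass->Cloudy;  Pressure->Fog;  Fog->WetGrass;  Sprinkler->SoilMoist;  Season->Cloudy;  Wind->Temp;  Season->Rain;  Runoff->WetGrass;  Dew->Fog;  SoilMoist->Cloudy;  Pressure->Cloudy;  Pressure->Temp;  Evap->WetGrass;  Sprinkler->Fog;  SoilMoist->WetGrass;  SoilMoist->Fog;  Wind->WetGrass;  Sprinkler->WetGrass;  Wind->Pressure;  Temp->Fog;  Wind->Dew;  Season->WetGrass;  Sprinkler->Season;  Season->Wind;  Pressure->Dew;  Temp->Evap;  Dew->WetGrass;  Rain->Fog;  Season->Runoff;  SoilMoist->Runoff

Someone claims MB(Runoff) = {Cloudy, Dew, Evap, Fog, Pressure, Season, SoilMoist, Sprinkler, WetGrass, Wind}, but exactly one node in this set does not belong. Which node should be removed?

Cloudy

The Markov blanket of a node is its parents, its children, and the other parents of its children.
Pa(Runoff) = {Pressure, Season, SoilMoist}.
Ch(Runoff) = {WetGrass}.
Parents of each child, excluding Runoff:
  WetGrass's other parents are Dew, Evap, Fog, Season, SoilMoist, Sprinkler, Wind.
MB(Runoff) = {Dew, Evap, Fog, Pressure, Season, SoilMoist, Sprinkler, WetGrass, Wind}.
Cloudy is neither a parent, child, nor co-parent of Runoff, so it does not belong.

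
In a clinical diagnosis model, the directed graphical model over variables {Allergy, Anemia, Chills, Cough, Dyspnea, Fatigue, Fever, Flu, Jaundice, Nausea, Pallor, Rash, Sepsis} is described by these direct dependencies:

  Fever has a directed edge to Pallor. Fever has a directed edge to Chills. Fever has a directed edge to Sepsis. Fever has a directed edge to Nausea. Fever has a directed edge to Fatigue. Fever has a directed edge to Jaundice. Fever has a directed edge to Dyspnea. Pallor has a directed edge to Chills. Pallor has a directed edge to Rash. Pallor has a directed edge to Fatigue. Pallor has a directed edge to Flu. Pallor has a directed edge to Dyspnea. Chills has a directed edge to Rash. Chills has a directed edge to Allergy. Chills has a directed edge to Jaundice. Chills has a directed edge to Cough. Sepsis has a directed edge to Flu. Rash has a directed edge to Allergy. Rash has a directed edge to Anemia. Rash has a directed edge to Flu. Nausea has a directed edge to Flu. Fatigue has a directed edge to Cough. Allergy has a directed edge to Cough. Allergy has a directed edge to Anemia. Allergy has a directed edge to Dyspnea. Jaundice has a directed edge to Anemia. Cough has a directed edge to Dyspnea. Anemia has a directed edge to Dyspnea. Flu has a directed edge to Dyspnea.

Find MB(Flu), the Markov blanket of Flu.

The Markov blanket of a node is its parents, its children, and the other parents of its children.
Pa(Flu) = {Nausea, Pallor, Rash, Sepsis}.
Ch(Flu) = {Dyspnea}.
For each child, the remaining parents (spouses of Flu):
  parents(Dyspnea) \ {Flu} = {Allergy, Anemia, Cough, Fever, Pallor}.
Union: {Nausea, Pallor, Rash, Sepsis} ∪ {Dyspnea} ∪ {Allergy, Anemia, Cough, Fever, Pallor} = {Allergy, Anemia, Cough, Dyspnea, Fever, Nausea, Pallor, Rash, Sepsis}.

{Allergy, Anemia, Cough, Dyspnea, Fever, Nausea, Pallor, Rash, Sepsis}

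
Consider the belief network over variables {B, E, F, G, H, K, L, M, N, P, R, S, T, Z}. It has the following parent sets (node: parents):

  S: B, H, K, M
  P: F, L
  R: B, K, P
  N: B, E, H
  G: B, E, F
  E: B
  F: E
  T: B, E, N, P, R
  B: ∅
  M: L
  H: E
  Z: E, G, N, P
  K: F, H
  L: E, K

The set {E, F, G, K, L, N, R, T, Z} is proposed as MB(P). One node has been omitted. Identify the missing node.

Parents of P: F, L.
Ch(P) = {R, T, Z}.
Co-parents of P (other parents of its children):
  R also has parents B, K.
  T also has parents B, E, N, R.
  parents(Z) \ {P} = {E, G, N}.
MB(P) = {B, E, F, G, K, L, N, R, T, Z}.
Comparing with the claimed set, B is missing.

B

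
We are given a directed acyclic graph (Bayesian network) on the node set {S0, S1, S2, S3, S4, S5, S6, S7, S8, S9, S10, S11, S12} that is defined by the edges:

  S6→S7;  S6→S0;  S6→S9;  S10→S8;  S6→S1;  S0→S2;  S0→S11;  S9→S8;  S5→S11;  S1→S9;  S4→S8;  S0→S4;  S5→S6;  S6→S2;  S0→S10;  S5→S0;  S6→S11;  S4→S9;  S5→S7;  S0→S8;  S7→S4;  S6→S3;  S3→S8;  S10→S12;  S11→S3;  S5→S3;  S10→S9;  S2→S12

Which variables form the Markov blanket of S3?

Recall MB(v) = parents ∪ children ∪ spouses, where spouses are the other parents of v's children.
Ch(S3) = {S8}.
S3 has parents S5, S6, S11.
For each child, the remaining parents (spouses of S3):
  S8 also has parents S0, S4, S9, S10.
Taking the union gives {S0, S4, S5, S6, S8, S9, S10, S11}.

{S0, S4, S5, S6, S8, S9, S10, S11}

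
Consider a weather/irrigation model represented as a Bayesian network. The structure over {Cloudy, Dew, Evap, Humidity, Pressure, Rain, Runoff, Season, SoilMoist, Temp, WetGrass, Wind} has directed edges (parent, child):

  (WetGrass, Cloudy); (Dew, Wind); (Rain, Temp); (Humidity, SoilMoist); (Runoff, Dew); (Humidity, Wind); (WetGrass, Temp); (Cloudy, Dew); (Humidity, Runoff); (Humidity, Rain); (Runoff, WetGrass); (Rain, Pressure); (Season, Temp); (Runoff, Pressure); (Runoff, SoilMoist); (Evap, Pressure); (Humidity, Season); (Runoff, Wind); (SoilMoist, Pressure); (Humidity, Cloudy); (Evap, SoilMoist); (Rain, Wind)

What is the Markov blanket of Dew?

Dew's parents: Cloudy, Runoff.
Dew's children: Wind.
Parents of each child, excluding Dew:
  Wind: Humidity, Rain, Runoff
Taking the union gives {Cloudy, Humidity, Rain, Runoff, Wind}.

{Cloudy, Humidity, Rain, Runoff, Wind}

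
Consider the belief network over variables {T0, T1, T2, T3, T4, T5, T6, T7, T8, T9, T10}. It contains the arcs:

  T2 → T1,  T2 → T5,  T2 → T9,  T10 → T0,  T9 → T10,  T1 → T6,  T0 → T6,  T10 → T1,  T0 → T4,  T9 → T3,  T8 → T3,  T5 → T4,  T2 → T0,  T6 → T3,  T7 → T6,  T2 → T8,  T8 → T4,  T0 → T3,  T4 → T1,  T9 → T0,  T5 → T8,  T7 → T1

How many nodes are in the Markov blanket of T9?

T9's children: T0, T3, T10.
T9 has parent T2.
Co-parents of T9 (other parents of its children):
  T10: no additional parents.
  parents(T0) \ {T9} = {T2, T10}.
  T3 also has parents T0, T6, T8.
MB(T9) = {T0, T2, T3, T6, T8, T10}, which has 6 nodes.

6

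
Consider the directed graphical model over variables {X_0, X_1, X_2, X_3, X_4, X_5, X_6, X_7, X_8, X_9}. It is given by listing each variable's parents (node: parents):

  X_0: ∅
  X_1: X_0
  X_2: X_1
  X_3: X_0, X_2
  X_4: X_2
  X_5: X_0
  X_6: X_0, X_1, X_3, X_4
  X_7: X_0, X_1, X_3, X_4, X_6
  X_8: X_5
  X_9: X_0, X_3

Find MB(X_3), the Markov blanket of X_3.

{X_0, X_1, X_2, X_4, X_6, X_7, X_9}

The Markov blanket of a node is its parents, its children, and the other parents of its children.
Pa(X_3) = {X_0, X_2}.
X_3 has children X_6, X_7, X_9.
Parents of each child, excluding X_3:
  X_6's other parents are X_0, X_1, X_4.
  X_7's other parents are X_0, X_1, X_4, X_6.
  X_9's other parent is X_0.
So the Markov blanket of X_3 is {X_0, X_1, X_2, X_4, X_6, X_7, X_9}.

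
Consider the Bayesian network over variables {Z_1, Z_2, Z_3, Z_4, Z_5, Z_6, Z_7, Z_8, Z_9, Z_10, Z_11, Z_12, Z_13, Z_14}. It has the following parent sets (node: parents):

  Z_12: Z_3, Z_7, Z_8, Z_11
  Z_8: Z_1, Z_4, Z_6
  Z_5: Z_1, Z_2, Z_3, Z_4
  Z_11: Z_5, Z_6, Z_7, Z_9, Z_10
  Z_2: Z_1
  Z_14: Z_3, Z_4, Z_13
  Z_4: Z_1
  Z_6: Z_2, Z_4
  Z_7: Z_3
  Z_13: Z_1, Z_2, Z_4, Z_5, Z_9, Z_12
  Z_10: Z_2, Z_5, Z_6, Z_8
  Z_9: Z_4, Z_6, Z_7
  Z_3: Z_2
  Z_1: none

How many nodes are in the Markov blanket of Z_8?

10

By definition, MB(Z_8) is built from Z_8's parents, Z_8's children, and the co-parents of Z_8.
Z_8 has children Z_10, Z_12.
Z_8's parents: Z_1, Z_4, Z_6.
For each child, the remaining parents (spouses of Z_8):
  Z_10 also has parents Z_2, Z_5, Z_6.
  Z_12 also has parents Z_3, Z_7, Z_11.
MB(Z_8) = {Z_1, Z_2, Z_3, Z_4, Z_5, Z_6, Z_7, Z_10, Z_11, Z_12}, which has 10 nodes.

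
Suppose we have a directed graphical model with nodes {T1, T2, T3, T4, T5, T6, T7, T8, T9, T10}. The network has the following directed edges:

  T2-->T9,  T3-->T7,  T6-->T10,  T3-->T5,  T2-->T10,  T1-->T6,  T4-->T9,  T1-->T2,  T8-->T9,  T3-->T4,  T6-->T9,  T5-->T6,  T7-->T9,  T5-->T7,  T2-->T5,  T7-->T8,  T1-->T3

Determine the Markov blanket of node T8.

{T2, T4, T6, T7, T9}

Children of T8: T9.
Parents of T8: T7.
Co-parents of T8 (other parents of its children):
  T9: T2, T4, T6, T7
Taking the union gives {T2, T4, T6, T7, T9}.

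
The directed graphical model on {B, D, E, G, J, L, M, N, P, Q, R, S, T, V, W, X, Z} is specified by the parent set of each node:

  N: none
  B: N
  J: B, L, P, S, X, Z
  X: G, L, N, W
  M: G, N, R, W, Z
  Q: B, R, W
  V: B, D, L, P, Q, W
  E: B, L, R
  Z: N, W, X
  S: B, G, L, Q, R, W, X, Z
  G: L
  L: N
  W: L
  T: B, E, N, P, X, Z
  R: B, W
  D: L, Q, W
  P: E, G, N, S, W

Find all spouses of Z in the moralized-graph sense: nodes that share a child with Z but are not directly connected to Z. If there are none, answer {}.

{B, E, G, L, P, Q, R}

Children of Z: J, M, S, T.
  M: G, N, R, W
  S: B, G, L, Q, R, W, X
  T: B, E, N, P, X
  J: B, L, P, S, X
Excluding nodes already adjacent to Z (J, M, N, S, T, W, X), the co-parent-only contribution is {B, E, G, L, P, Q, R}.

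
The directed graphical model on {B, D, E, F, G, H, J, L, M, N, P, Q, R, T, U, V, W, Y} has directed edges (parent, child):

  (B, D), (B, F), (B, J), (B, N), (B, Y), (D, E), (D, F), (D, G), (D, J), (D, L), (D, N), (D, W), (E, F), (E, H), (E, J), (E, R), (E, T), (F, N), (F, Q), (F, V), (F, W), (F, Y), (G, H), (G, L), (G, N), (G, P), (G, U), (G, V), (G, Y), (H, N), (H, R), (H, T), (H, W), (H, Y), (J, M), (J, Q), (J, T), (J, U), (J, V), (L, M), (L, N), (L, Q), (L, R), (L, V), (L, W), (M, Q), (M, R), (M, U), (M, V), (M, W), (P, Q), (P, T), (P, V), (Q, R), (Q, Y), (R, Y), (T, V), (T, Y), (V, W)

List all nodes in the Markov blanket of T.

Parents of T: E, H, J, P.
Children of T: V, Y.
Co-parents of T (other parents of its children):
  V also has parents F, G, J, L, M, P.
  Y also has parents B, F, G, H, Q, R.
So the Markov blanket of T is {B, E, F, G, H, J, L, M, P, Q, R, V, Y}.

{B, E, F, G, H, J, L, M, P, Q, R, V, Y}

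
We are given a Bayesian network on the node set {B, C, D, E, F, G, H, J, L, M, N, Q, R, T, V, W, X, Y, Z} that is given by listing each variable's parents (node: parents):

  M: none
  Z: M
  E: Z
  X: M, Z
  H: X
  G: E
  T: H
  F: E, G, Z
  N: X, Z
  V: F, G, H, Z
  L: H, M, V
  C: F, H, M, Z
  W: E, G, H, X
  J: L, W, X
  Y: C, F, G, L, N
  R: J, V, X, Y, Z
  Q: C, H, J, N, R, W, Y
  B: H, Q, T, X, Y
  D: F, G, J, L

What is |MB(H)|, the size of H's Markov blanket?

17

By definition, MB(H) is built from H's parents, H's children, and the co-parents of H.
H has parent X.
H's children: B, C, L, Q, T, V, W.
Co-parents of H (other parents of its children):
  T: no additional parents.
  V's other parents are F, G, Z.
  L also has parents M, V.
  C's other parents are F, M, Z.
  W's other parents are E, G, X.
  Q's other parents are C, J, N, R, W, Y.
  B's other parents are Q, T, X, Y.
MB(H) = {B, C, E, F, G, J, L, M, N, Q, R, T, V, W, X, Y, Z}, which has 17 nodes.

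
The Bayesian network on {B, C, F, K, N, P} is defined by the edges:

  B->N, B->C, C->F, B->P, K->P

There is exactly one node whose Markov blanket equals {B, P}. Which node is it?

K

The target node must have every member of {B, P} as a parent, child, or co-parent, and no others.
Parents of K: none; children: P; co-parents: B.
These exactly cover the given set, so the node is K.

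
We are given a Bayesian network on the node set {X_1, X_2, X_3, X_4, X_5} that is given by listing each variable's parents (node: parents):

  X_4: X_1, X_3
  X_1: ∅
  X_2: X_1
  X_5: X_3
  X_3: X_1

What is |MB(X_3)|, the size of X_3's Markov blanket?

Recall MB(v) = parents ∪ children ∪ spouses, where spouses are the other parents of v's children.
X_3's children: X_4, X_5.
X_3 has parent X_1.
Co-parents of X_3 (other parents of its children):
  X_4's other parent is X_1.
  X_5: no additional parents.
MB(X_3) = {X_1, X_4, X_5}, which has 3 nodes.

3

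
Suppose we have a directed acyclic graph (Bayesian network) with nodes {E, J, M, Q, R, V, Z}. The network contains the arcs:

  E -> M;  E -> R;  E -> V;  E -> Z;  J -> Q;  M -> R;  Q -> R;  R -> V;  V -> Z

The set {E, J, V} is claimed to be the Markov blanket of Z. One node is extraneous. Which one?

The Markov blanket of a node is its parents, its children, and the other parents of its children.
Ch(Z) = {}.
Z has parents E, V.
Z has no children, so there are no co-parents.
MB(Z) = {E, V}.
J is neither a parent, child, nor co-parent of Z, so it does not belong.

J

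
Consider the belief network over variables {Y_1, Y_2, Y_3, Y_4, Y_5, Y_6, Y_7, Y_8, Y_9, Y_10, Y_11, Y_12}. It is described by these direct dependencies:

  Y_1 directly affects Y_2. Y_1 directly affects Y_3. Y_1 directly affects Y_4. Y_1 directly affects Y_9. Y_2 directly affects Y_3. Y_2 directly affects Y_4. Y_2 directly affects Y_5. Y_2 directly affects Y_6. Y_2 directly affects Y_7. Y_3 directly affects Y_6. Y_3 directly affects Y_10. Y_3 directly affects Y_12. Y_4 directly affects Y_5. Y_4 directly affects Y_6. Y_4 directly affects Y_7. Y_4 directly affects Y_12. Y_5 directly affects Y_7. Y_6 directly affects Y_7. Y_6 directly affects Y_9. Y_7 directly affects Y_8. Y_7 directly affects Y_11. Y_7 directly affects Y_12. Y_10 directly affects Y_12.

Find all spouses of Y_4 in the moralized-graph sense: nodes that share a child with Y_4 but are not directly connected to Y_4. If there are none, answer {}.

Children of Y_4: Y_5, Y_6, Y_7, Y_12.
  Y_5: Y_2
  Y_6: Y_2, Y_3
  Y_7: Y_2, Y_5, Y_6
  Y_12: Y_3, Y_7, Y_10
Excluding nodes already adjacent to Y_4 (Y_1, Y_2, Y_5, Y_6, Y_7, Y_12), the co-parent-only contribution is {Y_3, Y_10}.

{Y_3, Y_10}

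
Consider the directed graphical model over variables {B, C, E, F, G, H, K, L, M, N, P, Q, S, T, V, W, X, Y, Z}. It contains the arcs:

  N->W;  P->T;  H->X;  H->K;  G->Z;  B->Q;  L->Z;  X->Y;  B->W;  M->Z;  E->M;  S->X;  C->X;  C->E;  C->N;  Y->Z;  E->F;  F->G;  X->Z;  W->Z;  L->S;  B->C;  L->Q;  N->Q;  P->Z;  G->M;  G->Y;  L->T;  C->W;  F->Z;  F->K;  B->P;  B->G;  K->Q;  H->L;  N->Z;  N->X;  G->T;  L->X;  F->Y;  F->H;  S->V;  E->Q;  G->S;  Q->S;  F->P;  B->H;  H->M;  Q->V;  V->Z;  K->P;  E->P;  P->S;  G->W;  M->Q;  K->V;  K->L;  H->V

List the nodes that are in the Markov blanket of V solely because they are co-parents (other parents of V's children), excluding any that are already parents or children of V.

Children of V: Z.
  parents(Z) \ {V} = {F, G, L, M, N, P, W, X, Y}.
Excluding nodes already adjacent to V (H, K, Q, S, Z), the co-parent-only contribution is {F, G, L, M, N, P, W, X, Y}.

{F, G, L, M, N, P, W, X, Y}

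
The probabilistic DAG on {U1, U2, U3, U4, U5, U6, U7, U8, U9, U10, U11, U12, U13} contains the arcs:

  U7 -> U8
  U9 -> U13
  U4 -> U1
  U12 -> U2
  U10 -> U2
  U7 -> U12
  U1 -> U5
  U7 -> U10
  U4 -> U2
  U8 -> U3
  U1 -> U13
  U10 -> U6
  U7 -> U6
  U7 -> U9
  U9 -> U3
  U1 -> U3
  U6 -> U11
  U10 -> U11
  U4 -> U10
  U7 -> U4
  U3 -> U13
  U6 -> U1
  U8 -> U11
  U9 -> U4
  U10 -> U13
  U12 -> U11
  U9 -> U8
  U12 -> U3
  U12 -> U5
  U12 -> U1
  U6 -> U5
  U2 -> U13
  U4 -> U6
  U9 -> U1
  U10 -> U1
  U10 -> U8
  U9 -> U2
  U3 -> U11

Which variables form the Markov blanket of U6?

A node's Markov blanket = Pa ∪ Ch ∪ (parents of Ch other than the node itself).
Pa(U6) = {U4, U7, U10}.
Ch(U6) = {U1, U5, U11}.
For each child, the remaining parents (spouses of U6):
  U1: U4, U9, U10, U12
  U5: U1, U12
  U11: U3, U8, U10, U12
MB(U6) = {U1, U3, U4, U5, U7, U8, U9, U10, U11, U12}.

{U1, U3, U4, U5, U7, U8, U9, U10, U11, U12}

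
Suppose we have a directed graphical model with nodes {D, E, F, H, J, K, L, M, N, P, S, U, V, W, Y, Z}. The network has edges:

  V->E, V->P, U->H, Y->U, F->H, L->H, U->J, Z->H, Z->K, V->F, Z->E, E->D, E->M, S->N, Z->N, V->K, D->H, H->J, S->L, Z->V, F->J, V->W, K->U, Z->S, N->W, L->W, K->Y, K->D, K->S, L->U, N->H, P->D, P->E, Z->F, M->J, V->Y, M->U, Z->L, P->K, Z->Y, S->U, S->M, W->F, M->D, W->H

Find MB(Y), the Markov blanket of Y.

{K, L, M, S, U, V, Z}

By definition, MB(Y) is built from Y's parents, Y's children, and the co-parents of Y.
Pa(Y) = {K, V, Z}.
Ch(Y) = {U}.
Other parents of Y's children:
  U: K, L, M, S
So the Markov blanket of Y is {K, L, M, S, U, V, Z}.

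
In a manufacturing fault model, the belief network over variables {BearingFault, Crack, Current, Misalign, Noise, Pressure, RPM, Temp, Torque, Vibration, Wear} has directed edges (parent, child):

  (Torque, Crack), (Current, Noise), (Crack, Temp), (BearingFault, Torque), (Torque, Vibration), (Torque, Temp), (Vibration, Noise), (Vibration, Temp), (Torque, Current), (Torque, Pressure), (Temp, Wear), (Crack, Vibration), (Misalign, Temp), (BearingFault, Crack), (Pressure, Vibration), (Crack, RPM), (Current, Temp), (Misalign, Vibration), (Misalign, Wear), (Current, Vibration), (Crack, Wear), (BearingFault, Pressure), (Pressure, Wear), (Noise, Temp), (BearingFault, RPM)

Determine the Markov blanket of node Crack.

{BearingFault, Current, Misalign, Noise, Pressure, RPM, Temp, Torque, Vibration, Wear}

Children of Crack: RPM, Temp, Vibration, Wear.
Pa(Crack) = {BearingFault, Torque}.
For each child, the remaining parents (spouses of Crack):
  RPM's other parent is BearingFault.
  Vibration also has parents Current, Misalign, Pressure, Torque.
  Temp also has parents Current, Misalign, Noise, Torque, Vibration.
  Wear's other parents are Misalign, Pressure, Temp.
MB(Crack) = {BearingFault, Current, Misalign, Noise, Pressure, RPM, Temp, Torque, Vibration, Wear}.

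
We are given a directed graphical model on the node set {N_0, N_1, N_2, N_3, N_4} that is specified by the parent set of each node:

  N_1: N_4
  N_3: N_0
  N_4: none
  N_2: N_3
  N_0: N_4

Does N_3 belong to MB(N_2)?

Yes

N_3 is a parent of N_2.
So N_3 ∈ MB(N_2).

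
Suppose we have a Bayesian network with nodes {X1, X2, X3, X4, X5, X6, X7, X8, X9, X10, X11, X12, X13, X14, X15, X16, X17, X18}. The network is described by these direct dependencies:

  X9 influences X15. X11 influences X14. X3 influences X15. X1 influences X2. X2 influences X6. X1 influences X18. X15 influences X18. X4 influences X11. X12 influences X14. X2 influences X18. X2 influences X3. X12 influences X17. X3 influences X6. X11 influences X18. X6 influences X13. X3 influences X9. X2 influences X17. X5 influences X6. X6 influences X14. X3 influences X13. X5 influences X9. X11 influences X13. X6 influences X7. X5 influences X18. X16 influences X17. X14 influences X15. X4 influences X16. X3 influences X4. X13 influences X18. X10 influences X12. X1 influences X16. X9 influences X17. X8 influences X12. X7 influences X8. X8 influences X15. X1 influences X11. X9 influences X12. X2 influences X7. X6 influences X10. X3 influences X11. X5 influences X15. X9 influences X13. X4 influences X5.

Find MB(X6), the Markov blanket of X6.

By definition, MB(X6) is built from X6's parents, X6's children, and the co-parents of X6.
Pa(X6) = {X2, X3, X5}.
Children of X6: X7, X10, X13, X14.
Co-parents of X6 (other parents of its children):
  X7: X2
  X10: —
  X13: X3, X9, X11
  X14: X11, X12
Taking the union gives {X2, X3, X5, X7, X9, X10, X11, X12, X13, X14}.

{X2, X3, X5, X7, X9, X10, X11, X12, X13, X14}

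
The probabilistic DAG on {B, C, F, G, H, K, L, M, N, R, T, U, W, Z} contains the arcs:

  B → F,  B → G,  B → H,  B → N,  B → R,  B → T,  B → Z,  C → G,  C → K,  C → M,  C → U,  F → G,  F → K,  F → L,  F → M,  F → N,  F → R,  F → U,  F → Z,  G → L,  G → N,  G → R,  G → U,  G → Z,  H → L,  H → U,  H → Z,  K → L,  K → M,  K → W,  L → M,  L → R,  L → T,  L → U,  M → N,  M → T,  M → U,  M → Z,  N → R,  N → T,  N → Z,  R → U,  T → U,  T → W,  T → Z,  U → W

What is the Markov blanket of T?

{B, C, F, G, H, K, L, M, N, R, U, W, Z}

T's parents: B, L, M, N.
Ch(T) = {U, W, Z}.
Other parents of T's children:
  U's other parents are C, F, G, H, L, M, R.
  W's other parents are K, U.
  parents(Z) \ {T} = {B, F, G, H, M, N}.
Union: {B, L, M, N} ∪ {U, W, Z} ∪ {B, C, F, G, H, K, L, M, N, R, U} = {B, C, F, G, H, K, L, M, N, R, U, W, Z}.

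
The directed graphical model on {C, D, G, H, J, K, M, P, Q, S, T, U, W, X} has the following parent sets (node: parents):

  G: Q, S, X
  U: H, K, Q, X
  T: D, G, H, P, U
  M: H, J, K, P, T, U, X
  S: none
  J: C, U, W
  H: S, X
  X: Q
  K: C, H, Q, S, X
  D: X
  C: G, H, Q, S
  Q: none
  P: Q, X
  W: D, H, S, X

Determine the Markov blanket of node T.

Recall MB(v) = parents ∪ children ∪ spouses, where spouses are the other parents of v's children.
Ch(T) = {M}.
T's parents: D, G, H, P, U.
For each child, the remaining parents (spouses of T):
  M: H, J, K, P, U, X
MB(T) = {D, G, H, J, K, M, P, U, X}.

{D, G, H, J, K, M, P, U, X}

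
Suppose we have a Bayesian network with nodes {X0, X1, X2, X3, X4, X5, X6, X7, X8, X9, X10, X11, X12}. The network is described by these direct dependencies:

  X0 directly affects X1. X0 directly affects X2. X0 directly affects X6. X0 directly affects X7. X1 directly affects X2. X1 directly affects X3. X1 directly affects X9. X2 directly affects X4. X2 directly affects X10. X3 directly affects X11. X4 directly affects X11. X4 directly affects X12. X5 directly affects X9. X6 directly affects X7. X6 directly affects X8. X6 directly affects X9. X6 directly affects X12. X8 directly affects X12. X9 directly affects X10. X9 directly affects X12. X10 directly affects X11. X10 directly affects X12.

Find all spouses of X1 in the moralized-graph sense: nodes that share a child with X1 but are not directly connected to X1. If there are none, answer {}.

{X5, X6}

Children of X1: X2, X3, X9.
  parents(X2) \ {X1} = {X0}.
  X3 has no other parent.
  X9's other parents are X5, X6.
Excluding nodes already adjacent to X1 (X0, X2, X3, X9), the co-parent-only contribution is {X5, X6}.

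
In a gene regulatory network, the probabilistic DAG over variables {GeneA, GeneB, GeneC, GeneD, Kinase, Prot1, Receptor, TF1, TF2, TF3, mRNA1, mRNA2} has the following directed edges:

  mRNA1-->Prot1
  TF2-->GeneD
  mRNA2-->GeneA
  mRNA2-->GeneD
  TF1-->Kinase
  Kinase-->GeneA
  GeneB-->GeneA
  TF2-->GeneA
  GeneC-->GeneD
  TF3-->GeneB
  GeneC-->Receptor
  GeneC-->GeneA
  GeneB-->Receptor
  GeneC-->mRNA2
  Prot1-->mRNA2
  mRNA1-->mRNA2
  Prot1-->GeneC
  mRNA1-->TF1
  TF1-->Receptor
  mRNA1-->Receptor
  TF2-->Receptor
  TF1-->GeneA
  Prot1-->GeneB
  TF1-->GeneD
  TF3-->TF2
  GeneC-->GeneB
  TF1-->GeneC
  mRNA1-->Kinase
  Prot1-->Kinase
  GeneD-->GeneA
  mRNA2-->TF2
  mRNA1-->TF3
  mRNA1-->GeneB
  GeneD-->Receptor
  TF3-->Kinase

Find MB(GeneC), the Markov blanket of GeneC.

{GeneA, GeneB, GeneD, Kinase, Prot1, Receptor, TF1, TF2, TF3, mRNA1, mRNA2}

GeneC has parents Prot1, TF1.
Children of GeneC: GeneA, GeneB, GeneD, Receptor, mRNA2.
Parents of each child, excluding GeneC:
  parents(GeneB) \ {GeneC} = {Prot1, TF3, mRNA1}.
  mRNA2 also has parents Prot1, mRNA1.
  GeneD's other parents are TF1, TF2, mRNA2.
  Receptor also has parents GeneB, GeneD, TF1, TF2, mRNA1.
  GeneA also has parents GeneB, GeneD, Kinase, TF1, TF2, mRNA2.
Taking the union gives {GeneA, GeneB, GeneD, Kinase, Prot1, Receptor, TF1, TF2, TF3, mRNA1, mRNA2}.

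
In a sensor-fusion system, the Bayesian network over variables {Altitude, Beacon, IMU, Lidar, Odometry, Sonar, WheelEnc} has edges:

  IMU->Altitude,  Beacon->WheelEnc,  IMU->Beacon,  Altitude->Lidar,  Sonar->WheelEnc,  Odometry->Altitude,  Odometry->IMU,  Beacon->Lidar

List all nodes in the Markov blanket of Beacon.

Pa(Beacon) = {IMU}.
Ch(Beacon) = {Lidar, WheelEnc}.
For each child, the remaining parents (spouses of Beacon):
  WheelEnc: Sonar
  Lidar: Altitude
Union: {IMU} ∪ {Lidar, WheelEnc} ∪ {Altitude, Sonar} = {Altitude, IMU, Lidar, Sonar, WheelEnc}.

{Altitude, IMU, Lidar, Sonar, WheelEnc}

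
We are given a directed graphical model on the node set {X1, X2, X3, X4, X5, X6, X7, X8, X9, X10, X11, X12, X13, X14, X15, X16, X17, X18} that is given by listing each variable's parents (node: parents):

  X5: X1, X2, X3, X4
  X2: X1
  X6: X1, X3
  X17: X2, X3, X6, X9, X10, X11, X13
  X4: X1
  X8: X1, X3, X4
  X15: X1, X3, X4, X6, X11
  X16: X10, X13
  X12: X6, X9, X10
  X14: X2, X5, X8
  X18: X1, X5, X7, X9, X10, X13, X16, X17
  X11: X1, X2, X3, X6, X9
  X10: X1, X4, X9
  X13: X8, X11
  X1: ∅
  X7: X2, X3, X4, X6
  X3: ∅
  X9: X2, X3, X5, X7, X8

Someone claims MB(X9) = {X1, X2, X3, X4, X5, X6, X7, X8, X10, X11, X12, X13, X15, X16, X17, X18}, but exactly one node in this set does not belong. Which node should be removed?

X9 has parents X2, X3, X5, X7, X8.
X9's children: X10, X11, X12, X17, X18.
Parents of each child, excluding X9:
  parents(X10) \ {X9} = {X1, X4}.
  X11 also has parents X1, X2, X3, X6.
  parents(X12) \ {X9} = {X6, X10}.
  X17's other parents are X2, X3, X6, X10, X11, X13.
  X18 also has parents X1, X5, X7, X10, X13, X16, X17.
MB(X9) = {X1, X2, X3, X4, X5, X6, X7, X8, X10, X11, X12, X13, X16, X17, X18}.
X15 is neither a parent, child, nor co-parent of X9, so it does not belong.

X15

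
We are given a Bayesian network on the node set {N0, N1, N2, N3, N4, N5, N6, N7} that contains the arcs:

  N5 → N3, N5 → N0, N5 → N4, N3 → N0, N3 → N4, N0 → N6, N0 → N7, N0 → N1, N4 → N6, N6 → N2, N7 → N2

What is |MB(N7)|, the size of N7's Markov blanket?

3

N7 has child N2.
N7's parents: N0.
Other parents of N7's children:
  N2: N6
MB(N7) = {N0, N2, N6}, which has 3 nodes.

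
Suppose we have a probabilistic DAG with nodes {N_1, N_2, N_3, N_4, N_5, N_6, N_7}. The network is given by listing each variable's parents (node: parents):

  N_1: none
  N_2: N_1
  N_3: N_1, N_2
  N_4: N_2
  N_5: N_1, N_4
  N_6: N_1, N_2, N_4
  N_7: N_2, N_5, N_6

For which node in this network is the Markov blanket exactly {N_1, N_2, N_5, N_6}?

N_4

The target node must have every member of {N_1, N_2, N_5, N_6} as a parent, child, or co-parent, and no others.
Parents of N_4: N_2; children: N_5, N_6; co-parents: N_1, N_2.
These exactly cover the given set, so the node is N_4.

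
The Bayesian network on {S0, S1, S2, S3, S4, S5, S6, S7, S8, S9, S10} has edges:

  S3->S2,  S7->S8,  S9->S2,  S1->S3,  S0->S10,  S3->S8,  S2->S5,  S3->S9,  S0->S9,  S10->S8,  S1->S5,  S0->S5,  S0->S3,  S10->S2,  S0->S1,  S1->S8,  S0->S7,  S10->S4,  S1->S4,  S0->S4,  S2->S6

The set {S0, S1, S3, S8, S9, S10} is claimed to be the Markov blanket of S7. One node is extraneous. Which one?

Recall MB(v) = parents ∪ children ∪ spouses, where spouses are the other parents of v's children.
S7's children: S8.
Pa(S7) = {S0}.
For each child, the remaining parents (spouses of S7):
  S8's other parents are S1, S3, S10.
MB(S7) = {S0, S1, S3, S8, S10}.
S9 is neither a parent, child, nor co-parent of S7, so it does not belong.

S9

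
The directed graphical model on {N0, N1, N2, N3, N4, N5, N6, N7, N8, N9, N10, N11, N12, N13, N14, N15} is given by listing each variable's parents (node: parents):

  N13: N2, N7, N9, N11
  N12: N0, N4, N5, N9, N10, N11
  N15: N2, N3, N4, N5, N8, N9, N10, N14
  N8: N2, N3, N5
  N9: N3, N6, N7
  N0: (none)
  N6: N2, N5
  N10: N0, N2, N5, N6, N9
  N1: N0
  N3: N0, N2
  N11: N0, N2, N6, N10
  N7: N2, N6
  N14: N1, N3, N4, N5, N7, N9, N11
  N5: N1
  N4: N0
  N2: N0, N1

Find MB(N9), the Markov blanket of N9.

{N0, N1, N2, N3, N4, N5, N6, N7, N8, N10, N11, N12, N13, N14, N15}

Ch(N9) = {N10, N12, N13, N14, N15}.
N9's parents: N3, N6, N7.
Parents of each child, excluding N9:
  parents(N10) \ {N9} = {N0, N2, N5, N6}.
  N12 also has parents N0, N4, N5, N10, N11.
  N13's other parents are N2, N7, N11.
  N14's other parents are N1, N3, N4, N5, N7, N11.
  N15's other parents are N2, N3, N4, N5, N8, N10, N14.
MB(N9) = {N0, N1, N2, N3, N4, N5, N6, N7, N8, N10, N11, N12, N13, N14, N15}.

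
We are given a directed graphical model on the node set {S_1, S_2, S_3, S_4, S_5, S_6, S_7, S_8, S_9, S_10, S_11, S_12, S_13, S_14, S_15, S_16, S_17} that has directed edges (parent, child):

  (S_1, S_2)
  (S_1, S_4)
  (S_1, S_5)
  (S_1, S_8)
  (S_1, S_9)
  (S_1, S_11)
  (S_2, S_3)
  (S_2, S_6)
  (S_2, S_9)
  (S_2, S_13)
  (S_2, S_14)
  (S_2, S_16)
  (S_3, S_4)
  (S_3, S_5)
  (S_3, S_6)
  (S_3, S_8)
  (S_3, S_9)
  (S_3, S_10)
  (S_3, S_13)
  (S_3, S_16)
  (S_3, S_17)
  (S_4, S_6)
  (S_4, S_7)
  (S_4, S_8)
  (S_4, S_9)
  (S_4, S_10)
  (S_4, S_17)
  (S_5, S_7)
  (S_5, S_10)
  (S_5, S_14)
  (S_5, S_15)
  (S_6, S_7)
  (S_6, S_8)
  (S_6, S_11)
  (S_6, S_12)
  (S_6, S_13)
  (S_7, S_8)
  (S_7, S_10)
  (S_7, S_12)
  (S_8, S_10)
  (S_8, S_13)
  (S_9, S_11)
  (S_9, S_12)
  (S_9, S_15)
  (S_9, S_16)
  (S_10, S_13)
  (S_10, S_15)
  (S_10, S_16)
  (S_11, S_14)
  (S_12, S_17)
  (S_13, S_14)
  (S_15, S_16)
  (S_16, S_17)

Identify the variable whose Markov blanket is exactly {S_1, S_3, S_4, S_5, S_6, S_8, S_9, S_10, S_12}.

S_7

The target node must have every member of {S_1, S_3, S_4, S_5, S_6, S_8, S_9, S_10, S_12} as a parent, child, or co-parent, and no others.
Parents of S_7: S_4, S_5, S_6; children: S_8, S_10, S_12; co-parents: S_1, S_3, S_4, S_5, S_6, S_8, S_9.
These exactly cover the given set, so the node is S_7.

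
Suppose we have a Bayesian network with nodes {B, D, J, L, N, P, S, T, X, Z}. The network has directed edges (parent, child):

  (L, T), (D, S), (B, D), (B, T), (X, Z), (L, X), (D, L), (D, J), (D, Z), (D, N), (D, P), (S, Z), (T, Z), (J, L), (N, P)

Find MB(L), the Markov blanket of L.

{B, D, J, T, X}

L has children T, X.
L has parents D, J.
Other parents of L's children:
  T: B
  X: —
So the Markov blanket of L is {B, D, J, T, X}.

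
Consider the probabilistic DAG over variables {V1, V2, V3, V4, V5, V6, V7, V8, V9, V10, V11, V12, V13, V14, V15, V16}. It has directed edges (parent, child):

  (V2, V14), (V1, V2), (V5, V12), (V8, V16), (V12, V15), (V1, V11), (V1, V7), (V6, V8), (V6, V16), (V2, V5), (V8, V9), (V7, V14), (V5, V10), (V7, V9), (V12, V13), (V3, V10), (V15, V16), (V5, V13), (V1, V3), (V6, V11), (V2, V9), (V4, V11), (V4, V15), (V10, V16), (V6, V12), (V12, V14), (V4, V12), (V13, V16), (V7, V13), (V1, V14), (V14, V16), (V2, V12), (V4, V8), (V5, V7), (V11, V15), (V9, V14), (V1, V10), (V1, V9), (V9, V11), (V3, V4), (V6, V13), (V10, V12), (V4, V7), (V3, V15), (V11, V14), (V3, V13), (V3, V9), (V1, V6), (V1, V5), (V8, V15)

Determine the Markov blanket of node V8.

{V1, V2, V3, V4, V6, V7, V9, V10, V11, V12, V13, V14, V15, V16}

The Markov blanket of a node is its parents, its children, and the other parents of its children.
Parents of V8: V4, V6.
Ch(V8) = {V9, V15, V16}.
For each child, the remaining parents (spouses of V8):
  parents(V9) \ {V8} = {V1, V2, V3, V7}.
  V15 also has parents V3, V4, V11, V12.
  V16 also has parents V6, V10, V13, V14, V15.
So the Markov blanket of V8 is {V1, V2, V3, V4, V6, V7, V9, V10, V11, V12, V13, V14, V15, V16}.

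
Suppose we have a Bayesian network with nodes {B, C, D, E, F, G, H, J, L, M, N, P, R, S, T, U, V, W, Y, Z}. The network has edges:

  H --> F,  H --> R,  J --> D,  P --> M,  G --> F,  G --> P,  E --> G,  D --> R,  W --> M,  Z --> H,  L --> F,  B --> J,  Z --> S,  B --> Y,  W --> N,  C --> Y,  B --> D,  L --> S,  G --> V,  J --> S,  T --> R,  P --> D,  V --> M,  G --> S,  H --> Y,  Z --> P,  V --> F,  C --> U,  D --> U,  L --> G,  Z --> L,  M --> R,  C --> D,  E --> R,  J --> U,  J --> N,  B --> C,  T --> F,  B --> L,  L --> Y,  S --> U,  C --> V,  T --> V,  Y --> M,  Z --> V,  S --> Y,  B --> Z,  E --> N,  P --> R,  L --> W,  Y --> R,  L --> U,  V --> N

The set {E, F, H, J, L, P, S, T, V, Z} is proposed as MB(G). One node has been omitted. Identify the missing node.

C

A node's Markov blanket = Pa ∪ Ch ∪ (parents of Ch other than the node itself).
Ch(G) = {F, P, S, V}.
Pa(G) = {E, L}.
For each child, the remaining parents (spouses of G):
  P's other parent is Z.
  parents(S) \ {G} = {J, L, Z}.
  V also has parents C, T, Z.
  F's other parents are H, L, T, V.
MB(G) = {C, E, F, H, J, L, P, S, T, V, Z}.
Comparing with the claimed set, C is missing.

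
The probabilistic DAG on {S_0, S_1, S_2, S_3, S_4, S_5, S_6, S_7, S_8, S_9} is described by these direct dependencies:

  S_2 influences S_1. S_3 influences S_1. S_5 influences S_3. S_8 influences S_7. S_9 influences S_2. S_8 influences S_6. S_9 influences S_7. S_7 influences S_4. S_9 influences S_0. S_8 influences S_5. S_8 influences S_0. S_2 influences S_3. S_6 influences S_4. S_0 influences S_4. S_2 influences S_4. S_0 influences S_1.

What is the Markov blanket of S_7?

A node's Markov blanket = Pa ∪ Ch ∪ (parents of Ch other than the node itself).
Ch(S_7) = {S_4}.
Parents of S_7: S_8, S_9.
Co-parents of S_7 (other parents of its children):
  parents(S_4) \ {S_7} = {S_0, S_2, S_6}.
Taking the union gives {S_0, S_2, S_4, S_6, S_8, S_9}.

{S_0, S_2, S_4, S_6, S_8, S_9}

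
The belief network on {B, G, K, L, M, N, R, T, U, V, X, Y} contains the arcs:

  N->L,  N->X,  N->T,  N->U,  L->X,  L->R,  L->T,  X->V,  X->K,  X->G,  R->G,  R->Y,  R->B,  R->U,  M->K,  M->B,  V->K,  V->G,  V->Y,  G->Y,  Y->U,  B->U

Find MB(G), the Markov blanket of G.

{R, V, X, Y}

A node's Markov blanket = Pa ∪ Ch ∪ (parents of Ch other than the node itself).
G's parents: R, V, X.
Children of G: Y.
For each child, the remaining parents (spouses of G):
  parents(Y) \ {G} = {R, V}.
MB(G) = {R, V, X, Y}.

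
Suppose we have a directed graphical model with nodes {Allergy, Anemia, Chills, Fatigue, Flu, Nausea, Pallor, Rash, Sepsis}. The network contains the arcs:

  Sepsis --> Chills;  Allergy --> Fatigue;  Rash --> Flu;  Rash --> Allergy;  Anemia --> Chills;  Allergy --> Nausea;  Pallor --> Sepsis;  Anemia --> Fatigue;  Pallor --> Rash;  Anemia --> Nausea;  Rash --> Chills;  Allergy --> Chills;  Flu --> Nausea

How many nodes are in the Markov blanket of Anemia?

The Markov blanket of a node is its parents, its children, and the other parents of its children.
Parents of Anemia: none.
Anemia's children: Chills, Fatigue, Nausea.
Other parents of Anemia's children:
  Chills: Allergy, Rash, Sepsis
  Fatigue: Allergy
  Nausea: Allergy, Flu
MB(Anemia) = {Allergy, Chills, Fatigue, Flu, Nausea, Rash, Sepsis}, which has 7 nodes.

7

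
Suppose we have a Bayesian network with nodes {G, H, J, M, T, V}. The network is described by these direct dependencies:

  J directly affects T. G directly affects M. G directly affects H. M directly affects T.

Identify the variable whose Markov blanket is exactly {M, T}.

J

The target node must have every member of {M, T} as a parent, child, or co-parent, and no others.
Parents of J: none; children: T; co-parents: M.
These exactly cover the given set, so the node is J.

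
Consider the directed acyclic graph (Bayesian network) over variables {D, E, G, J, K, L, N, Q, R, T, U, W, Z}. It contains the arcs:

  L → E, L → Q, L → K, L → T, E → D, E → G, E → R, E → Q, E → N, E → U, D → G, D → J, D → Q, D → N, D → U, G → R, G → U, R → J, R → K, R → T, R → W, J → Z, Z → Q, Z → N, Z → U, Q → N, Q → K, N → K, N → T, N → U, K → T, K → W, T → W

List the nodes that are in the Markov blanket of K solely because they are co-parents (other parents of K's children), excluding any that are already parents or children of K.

{}

Children of K: T, W.
  parents(T) \ {K} = {L, N, R}.
  W also has parents R, T.
Excluding nodes already adjacent to K (L, N, Q, R, T, W), the co-parent-only contribution is {}.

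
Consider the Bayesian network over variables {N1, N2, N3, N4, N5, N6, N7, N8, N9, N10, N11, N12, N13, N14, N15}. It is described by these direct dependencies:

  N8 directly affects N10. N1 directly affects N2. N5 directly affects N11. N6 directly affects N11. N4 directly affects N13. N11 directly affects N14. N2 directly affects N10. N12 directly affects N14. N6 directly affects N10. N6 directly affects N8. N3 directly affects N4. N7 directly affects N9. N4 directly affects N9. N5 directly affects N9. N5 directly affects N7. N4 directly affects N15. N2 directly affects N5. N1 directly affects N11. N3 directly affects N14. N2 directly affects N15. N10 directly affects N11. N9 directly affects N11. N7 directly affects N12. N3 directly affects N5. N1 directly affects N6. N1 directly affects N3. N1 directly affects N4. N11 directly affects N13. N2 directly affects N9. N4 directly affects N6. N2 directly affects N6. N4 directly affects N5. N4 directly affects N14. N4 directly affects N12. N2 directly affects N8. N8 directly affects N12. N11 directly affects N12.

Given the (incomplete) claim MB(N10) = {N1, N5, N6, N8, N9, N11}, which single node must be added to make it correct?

N2

N10 has parents N2, N6, N8.
Ch(N10) = {N11}.
Co-parents of N10 (other parents of its children):
  N11 also has parents N1, N5, N6, N9.
MB(N10) = {N1, N2, N5, N6, N8, N9, N11}.
Comparing with the claimed set, N2 is missing.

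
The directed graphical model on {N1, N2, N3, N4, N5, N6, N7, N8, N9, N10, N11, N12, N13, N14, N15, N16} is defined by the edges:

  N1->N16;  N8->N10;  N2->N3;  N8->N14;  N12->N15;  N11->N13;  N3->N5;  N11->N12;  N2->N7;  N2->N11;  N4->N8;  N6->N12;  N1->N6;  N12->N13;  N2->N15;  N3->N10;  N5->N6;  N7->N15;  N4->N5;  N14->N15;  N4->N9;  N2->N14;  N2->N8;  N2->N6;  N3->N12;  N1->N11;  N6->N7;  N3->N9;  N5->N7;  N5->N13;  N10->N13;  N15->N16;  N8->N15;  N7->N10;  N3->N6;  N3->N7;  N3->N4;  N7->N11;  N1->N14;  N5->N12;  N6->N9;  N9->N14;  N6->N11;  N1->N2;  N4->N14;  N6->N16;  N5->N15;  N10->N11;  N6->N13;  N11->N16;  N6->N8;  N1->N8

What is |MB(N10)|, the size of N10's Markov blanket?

N10's parents: N3, N7, N8.
N10's children: N11, N13.
Other parents of N10's children:
  N11's other parents are N1, N2, N6, N7.
  N13's other parents are N5, N6, N11, N12.
MB(N10) = {N1, N2, N3, N5, N6, N7, N8, N11, N12, N13}, which has 10 nodes.

10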